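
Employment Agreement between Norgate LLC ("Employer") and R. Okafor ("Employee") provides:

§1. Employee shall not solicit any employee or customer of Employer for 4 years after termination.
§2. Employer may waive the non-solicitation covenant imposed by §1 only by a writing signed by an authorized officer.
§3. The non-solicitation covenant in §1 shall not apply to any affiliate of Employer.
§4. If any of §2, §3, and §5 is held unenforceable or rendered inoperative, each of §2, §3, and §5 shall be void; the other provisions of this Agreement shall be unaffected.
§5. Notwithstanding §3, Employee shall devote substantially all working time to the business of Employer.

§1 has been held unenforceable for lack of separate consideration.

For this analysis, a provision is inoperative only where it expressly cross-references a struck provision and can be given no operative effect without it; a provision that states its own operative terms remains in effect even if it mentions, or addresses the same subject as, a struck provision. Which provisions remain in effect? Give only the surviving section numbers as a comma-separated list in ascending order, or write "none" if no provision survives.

4

§1 is struck. §2 merely fixes the waiver condition for §1; with §1 gone it has nothing to operate on and falls away. §3 has no operative effect of its own apart from §1 and is therefore inoperative. §4 declares §2, §3, and §5 mutually dependent; since one of them has fallen, all of them are of no effect. That brings down §5 as well. The remainder continues in force under §4. Only §4 remains in effect.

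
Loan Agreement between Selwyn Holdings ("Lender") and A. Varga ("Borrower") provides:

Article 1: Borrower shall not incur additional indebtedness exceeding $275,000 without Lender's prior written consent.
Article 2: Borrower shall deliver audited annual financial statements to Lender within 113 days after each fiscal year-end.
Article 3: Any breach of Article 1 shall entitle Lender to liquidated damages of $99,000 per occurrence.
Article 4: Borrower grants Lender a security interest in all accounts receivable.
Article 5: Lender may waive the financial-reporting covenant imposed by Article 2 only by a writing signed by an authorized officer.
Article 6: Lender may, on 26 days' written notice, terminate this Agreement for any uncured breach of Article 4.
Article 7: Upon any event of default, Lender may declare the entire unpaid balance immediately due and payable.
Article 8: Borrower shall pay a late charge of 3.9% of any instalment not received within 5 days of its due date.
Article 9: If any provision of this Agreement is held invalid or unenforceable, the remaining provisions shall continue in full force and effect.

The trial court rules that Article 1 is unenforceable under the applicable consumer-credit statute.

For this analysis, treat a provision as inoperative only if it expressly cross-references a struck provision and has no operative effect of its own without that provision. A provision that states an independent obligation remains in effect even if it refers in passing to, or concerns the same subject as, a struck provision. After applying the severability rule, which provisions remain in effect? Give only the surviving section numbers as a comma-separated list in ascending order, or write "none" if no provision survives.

Article 1 is struck. Article 3 operates only by reference to Article 1, so it falls with Article 1. Article 9 is a severability clause and preserves every provision that can still be given independent effect. The provisions still in force are Article 2, Article 4, Article 5, Article 6, Article 7, Article 8, and Article 9.

2, 4, 5, 6, 7, 8, 9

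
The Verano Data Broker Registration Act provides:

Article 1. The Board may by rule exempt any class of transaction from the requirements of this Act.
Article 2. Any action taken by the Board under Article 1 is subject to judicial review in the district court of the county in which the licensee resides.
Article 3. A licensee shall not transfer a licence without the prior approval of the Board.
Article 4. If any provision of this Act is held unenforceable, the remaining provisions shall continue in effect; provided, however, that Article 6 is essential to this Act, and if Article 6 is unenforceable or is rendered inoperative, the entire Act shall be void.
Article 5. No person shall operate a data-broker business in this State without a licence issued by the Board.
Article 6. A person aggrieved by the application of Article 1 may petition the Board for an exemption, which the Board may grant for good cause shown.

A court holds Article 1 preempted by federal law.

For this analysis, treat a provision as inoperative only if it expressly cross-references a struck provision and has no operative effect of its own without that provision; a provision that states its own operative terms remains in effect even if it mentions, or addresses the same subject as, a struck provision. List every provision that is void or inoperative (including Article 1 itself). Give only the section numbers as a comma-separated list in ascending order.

Article 1 is struck. Article 2 has no operative effect of its own apart from Article 1 and is therefore inoperative. Article 6 has no operative effect of its own apart from Article 1 and is therefore inoperative. Article 4 makes Article 6 an essential term, and Article 6 has been rendered inoperative by the cascade; under Article 4, the entire Act is therefore void. No provision of the Act survives.

1, 2, 3, 4, 5, 6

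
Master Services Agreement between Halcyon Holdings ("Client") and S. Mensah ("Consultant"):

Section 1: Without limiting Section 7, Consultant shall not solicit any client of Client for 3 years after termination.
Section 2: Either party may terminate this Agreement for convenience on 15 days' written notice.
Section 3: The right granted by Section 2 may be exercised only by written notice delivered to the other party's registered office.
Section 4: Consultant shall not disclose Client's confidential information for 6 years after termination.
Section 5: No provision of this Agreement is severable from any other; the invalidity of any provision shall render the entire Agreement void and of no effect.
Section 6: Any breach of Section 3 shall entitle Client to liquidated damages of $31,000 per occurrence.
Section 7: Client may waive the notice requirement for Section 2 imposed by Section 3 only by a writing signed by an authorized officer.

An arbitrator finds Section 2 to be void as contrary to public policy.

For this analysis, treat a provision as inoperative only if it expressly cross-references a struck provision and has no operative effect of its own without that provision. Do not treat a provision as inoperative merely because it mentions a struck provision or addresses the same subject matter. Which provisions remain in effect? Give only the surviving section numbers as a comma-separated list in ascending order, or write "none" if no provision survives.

none

Section 2 is struck. Section 3 merely fixes the notice requirement for Section 2; with Section 2 gone it has nothing to operate on and falls away. Section 6 does nothing except set the liquidated-damages amount by reference to Section 3; with Section 3 gone it has no independent effect and is inoperative. The only function of Section 7 is the waiver condition for Section 3, so it cannot stand once Section 3 is removed. Section 5 provides that the Agreement is not severable, so the invalidity of any one provision voids the entire Agreement. No provision of the Agreement survives.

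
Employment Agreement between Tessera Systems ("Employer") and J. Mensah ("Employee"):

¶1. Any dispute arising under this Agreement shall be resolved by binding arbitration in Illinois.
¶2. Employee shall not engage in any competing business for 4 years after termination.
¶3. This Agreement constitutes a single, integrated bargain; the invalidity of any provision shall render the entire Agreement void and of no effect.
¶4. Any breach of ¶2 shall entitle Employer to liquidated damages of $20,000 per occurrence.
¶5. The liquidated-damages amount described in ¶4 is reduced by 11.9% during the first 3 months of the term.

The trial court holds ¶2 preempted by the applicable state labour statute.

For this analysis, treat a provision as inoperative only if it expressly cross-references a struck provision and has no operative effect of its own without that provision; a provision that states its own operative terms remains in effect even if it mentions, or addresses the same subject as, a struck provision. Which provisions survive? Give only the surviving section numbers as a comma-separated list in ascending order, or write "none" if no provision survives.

none

¶2 is struck. ¶4 has no operative effect of its own apart from ¶2 and is therefore inoperative. ¶5 does nothing except set the introductory reduction to the liquidated-damages amount by reference to ¶4; with ¶4 gone it has no independent effect and is inoperative. ¶3 provides that the Agreement is not severable, so the invalidity of any one provision voids the entire Agreement. No provision of the Agreement survives.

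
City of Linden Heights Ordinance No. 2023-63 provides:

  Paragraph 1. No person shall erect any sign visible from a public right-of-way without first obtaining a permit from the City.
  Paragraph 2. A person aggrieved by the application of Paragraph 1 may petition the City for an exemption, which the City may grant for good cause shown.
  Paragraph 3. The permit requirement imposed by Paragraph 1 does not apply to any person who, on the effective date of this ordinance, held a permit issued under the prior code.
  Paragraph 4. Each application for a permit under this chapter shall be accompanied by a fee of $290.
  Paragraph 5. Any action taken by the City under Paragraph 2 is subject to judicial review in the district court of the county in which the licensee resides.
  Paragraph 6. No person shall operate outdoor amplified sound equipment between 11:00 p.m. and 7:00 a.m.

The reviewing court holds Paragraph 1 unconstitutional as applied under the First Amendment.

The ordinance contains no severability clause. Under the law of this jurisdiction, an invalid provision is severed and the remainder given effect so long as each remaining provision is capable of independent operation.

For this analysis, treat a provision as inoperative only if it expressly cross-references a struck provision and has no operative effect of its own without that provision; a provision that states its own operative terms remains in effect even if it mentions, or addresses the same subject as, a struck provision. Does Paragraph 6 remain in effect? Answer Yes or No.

Paragraph 1 is struck. The only function of Paragraph 2 is the exemption procedure for Paragraph 1, so it cannot stand once Paragraph 1 is removed. Paragraph 3 merely fixes the grandfather exemption from Paragraph 1; with Paragraph 1 gone it has nothing to operate on and falls away. Paragraph 5 merely fixes the judicial-review right for Paragraph 2; with Paragraph 2 gone it has nothing to operate on and falls away. With no severability clause, the stated default rule severs what cannot stand and enforces each remaining provision that can operate on its own. The provisions still in force are Paragraph 4 and Paragraph 6. Paragraph 6 is among the surviving provisions, so the answer is yes.

Yes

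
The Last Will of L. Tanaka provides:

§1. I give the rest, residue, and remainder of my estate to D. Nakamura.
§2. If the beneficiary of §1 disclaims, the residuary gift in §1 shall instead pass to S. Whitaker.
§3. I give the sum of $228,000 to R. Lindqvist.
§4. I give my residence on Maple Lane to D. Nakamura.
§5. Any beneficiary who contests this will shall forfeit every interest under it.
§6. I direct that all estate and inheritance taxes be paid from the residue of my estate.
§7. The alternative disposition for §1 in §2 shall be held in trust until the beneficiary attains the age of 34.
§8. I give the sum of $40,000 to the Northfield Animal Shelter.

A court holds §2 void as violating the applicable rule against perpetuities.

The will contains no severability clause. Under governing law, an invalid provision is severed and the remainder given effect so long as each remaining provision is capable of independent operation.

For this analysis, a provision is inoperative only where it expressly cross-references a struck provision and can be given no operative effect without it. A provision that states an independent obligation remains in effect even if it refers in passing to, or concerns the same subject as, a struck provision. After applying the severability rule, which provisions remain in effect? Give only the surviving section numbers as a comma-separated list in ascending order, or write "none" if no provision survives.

§2 is struck. §7 operates only by reference to §2, so it falls with §2. With no severability clause, the stated default rule severs what cannot stand and enforces each remaining provision that can operate on its own. The provisions still in force are §1, §3, §4, §5, §6, and §8.

1, 3, 4, 5, 6, 8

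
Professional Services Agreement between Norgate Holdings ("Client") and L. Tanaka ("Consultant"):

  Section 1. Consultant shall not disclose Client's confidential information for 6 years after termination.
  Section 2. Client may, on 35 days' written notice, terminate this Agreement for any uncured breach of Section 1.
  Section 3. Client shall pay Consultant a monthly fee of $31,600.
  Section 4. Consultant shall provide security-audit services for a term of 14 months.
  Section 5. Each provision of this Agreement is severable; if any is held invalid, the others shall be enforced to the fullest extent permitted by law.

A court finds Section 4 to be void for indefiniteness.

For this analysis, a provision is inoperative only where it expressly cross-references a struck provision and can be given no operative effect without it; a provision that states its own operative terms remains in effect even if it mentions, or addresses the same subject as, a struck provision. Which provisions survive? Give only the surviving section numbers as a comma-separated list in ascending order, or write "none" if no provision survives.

Section 4 is struck. Nothing else in the Agreement is defined by reference to Section 4. Section 5 is a severability clause and preserves every provision that can still be given independent effect. That leaves Section 1, Section 2, Section 3, and Section 5 in effect.

1, 2, 3, 5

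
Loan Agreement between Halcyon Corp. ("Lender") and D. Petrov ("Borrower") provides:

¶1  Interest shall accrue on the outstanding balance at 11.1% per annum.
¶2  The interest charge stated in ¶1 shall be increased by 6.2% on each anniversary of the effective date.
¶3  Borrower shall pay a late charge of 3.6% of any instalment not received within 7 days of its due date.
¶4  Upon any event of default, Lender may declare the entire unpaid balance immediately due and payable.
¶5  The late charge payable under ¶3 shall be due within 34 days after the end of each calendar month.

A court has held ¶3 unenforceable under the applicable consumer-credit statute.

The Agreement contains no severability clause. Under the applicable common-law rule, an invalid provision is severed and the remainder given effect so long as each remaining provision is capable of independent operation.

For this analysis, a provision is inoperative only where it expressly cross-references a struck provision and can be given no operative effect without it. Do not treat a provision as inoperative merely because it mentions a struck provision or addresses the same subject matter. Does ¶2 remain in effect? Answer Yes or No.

¶3 is struck. ¶5 has no operative effect of its own apart from ¶3 and is therefore inoperative. Under the stated default rule, only provisions that cannot operate independently fall away; the rest are enforced. The provisions still in force are ¶1, ¶2, and ¶4. ¶2 is among the surviving provisions, so the answer is yes.

Yes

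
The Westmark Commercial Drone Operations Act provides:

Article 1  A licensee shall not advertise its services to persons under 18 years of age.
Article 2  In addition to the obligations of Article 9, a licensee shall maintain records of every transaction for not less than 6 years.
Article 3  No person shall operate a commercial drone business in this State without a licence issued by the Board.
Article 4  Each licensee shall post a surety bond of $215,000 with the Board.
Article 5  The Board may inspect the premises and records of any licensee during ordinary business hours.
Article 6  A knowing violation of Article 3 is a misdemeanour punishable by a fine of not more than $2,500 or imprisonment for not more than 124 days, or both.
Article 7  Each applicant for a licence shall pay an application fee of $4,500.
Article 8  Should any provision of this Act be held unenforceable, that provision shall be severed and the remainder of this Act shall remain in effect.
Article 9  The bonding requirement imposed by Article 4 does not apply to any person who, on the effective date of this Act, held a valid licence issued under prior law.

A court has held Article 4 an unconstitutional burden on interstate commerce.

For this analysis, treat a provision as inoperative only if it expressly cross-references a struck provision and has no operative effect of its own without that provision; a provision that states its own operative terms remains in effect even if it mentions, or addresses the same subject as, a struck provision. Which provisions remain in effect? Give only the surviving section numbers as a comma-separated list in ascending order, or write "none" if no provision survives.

1, 2, 3, 5, 6, 7, 8

Article 4 is struck. The only function of Article 9 is the grandfather exemption from Article 4, so it cannot stand once Article 4 is removed. Article 2 mentions Article 9 but its own obligation stands independently of Article 9, so Article 2 is not affected. Article 8 is a severability clause and preserves every provision that can still be given independent effect. The provisions still in force are Article 1, Article 2, Article 3, Article 5, Article 6, Article 7, and Article 8.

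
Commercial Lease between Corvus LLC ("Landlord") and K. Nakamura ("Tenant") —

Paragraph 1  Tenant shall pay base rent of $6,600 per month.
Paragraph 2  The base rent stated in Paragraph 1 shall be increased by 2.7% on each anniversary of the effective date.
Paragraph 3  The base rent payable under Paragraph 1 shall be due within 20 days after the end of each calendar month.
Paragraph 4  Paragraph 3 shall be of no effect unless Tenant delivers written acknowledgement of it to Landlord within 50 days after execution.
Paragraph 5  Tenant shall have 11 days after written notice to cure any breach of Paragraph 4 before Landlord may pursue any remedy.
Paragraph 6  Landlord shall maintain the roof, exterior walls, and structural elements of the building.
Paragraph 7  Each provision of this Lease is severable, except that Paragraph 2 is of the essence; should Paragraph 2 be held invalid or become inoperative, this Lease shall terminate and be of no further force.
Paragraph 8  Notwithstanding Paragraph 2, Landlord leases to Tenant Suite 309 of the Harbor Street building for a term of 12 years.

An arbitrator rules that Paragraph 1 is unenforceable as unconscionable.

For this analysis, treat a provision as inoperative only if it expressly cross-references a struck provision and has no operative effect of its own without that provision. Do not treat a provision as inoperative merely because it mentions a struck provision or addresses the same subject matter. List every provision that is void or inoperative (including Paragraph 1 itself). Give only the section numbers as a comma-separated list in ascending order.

1, 2, 3, 4, 5, 6, 7, 8

Paragraph 1 is struck. The whole of Paragraph 2 is the escalation of the base rent, defined by reference to Paragraph 1, so Paragraph 2 cannot stand once Paragraph 1 is removed. Paragraph 3 operates only by reference to Paragraph 1, so it falls with Paragraph 1. Paragraph 4 merely fixes the acknowledgement condition for Paragraph 3; with Paragraph 3 gone it has nothing to operate on and falls away. The only function of Paragraph 5 is the cure period for breach of Paragraph 4, so it cannot stand once Paragraph 4 is removed. Paragraph 7 makes Paragraph 2 an essential term, and Paragraph 2 has been rendered inoperative by the cascade; under Paragraph 7, the entire Lease is therefore void. No provision of the Lease survives.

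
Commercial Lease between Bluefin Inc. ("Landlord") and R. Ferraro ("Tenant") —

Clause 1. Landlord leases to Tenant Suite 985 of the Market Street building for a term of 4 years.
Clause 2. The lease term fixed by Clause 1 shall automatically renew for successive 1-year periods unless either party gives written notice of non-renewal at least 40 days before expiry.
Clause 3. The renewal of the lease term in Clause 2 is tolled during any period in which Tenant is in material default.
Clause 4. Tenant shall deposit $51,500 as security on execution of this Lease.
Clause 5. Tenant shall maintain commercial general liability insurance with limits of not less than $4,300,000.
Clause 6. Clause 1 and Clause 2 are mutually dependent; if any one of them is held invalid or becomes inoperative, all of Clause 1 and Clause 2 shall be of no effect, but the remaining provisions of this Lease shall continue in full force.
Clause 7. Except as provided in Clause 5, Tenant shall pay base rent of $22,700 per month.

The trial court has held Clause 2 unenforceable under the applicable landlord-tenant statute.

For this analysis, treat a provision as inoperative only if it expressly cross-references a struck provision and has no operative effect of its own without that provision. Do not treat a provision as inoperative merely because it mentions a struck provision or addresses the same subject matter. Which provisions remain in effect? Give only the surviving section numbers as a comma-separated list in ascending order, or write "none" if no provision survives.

Clause 2 is struck. Clause 3 has no operative effect of its own apart from Clause 2 and is therefore inoperative. Clause 6 declares Clause 1 and Clause 2 mutually dependent; since one of them has fallen, all of them are of no effect. That brings down Clause 1 as well. The remainder continues in force under Clause 6. The provisions still in force are Clause 4, Clause 5, Clause 6, and Clause 7.

4, 5, 6, 7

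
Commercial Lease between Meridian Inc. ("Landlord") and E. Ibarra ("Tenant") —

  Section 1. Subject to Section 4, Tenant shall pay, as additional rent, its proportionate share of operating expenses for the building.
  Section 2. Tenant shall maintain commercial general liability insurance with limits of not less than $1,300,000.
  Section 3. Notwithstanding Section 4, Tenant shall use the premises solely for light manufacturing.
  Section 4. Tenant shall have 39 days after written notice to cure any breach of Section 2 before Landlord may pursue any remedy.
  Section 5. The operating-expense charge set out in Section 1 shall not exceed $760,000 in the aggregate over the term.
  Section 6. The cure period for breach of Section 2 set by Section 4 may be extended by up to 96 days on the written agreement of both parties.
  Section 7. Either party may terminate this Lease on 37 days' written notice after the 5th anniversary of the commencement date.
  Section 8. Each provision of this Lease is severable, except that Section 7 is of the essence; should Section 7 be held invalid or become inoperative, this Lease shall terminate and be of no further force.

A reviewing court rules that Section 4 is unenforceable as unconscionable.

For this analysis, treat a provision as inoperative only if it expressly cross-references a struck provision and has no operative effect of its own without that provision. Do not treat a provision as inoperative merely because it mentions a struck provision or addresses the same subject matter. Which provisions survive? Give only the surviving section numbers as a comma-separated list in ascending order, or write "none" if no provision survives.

Section 4 is struck. Section 6 does nothing except set the extension of the cure period for breach of Section 2 by reference to Section 4; with Section 4 gone it has no independent effect and is inoperative. Section 3 mentions Section 4 but its own obligation stands independently of Section 4, so Section 3 is not affected. Section 1 mentions Section 4 but its own obligation stands independently of Section 4, so Section 1 is not affected. Section 8 makes Section 7 an essential term, but Section 7 is unaffected, so the severability proviso in Section 8 preserves the remaining provisions. The provisions still in force are Section 1, Section 2, Section 3, Section 5, Section 7, and Section 8.

1, 2, 3, 5, 7, 8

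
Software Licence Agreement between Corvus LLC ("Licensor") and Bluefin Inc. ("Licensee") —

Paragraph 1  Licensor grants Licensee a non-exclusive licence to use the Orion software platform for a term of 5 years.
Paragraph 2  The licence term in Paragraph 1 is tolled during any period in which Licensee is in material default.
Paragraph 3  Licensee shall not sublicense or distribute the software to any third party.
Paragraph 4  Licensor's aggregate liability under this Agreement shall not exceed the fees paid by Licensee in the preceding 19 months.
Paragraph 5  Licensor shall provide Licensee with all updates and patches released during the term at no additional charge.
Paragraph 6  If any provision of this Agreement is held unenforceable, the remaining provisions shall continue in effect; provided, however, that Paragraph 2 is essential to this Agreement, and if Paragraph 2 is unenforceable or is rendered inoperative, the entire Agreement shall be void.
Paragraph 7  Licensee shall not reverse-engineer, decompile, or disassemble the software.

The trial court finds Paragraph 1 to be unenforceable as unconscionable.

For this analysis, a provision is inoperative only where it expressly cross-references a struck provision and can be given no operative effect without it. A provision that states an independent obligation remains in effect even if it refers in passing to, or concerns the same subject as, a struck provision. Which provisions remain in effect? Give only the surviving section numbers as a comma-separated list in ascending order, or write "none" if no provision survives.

none

Paragraph 1 is struck. Paragraph 2 has no operative effect of its own apart from Paragraph 1 and is therefore inoperative. Paragraph 6 makes Paragraph 2 an essential term, and Paragraph 2 has been rendered inoperative by the cascade; under Paragraph 6, the entire Agreement is therefore void. No provision of the Agreement survives.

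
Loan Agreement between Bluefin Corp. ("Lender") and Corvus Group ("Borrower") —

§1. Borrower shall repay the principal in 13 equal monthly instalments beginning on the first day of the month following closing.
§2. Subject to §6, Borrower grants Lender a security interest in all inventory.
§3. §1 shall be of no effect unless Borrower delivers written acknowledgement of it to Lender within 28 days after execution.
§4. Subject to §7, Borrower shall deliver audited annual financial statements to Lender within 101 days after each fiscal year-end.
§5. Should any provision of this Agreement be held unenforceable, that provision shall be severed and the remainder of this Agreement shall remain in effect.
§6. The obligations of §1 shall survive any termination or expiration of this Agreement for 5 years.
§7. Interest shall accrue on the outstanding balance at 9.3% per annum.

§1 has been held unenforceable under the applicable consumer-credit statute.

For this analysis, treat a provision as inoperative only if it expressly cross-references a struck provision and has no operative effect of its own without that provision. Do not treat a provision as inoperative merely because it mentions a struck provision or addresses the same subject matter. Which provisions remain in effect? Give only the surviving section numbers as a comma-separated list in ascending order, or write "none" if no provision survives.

§1 is struck. §3 merely fixes the acknowledgement condition for §1; with §1 gone it has nothing to operate on and falls away. §6 operates only by reference to §1, so it falls with §1. Although §2 refers to §6, its operative terms do not depend on §6, so it remains in effect. Under the severability clause in §5, the remaining provisions continue in force. That leaves §2, §4, §5, and §7 in effect.

2, 4, 5, 7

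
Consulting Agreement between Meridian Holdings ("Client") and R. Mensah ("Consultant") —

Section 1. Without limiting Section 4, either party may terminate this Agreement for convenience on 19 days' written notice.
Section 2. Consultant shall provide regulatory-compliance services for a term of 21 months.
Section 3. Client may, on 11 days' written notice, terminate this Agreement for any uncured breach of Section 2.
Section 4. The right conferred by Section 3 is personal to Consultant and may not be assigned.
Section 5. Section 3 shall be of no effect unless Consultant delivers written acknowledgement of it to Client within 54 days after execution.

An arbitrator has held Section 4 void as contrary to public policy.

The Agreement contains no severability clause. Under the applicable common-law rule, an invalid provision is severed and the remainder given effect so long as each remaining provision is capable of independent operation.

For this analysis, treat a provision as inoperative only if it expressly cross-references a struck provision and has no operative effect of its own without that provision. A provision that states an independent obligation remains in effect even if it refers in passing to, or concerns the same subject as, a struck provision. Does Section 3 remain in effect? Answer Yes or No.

Section 4 is struck. Although Section 1 refers to Section 4, its operative terms do not depend on Section 4, so it remains in effect. Nothing else in the Agreement is defined by reference to Section 4. With no severability clause, the stated default rule severs what cannot stand and enforces each remaining provision that can operate on its own. The provisions still in force are Section 1, Section 2, Section 3, and Section 5. Section 3 is among the surviving provisions, so the answer is yes.

Yes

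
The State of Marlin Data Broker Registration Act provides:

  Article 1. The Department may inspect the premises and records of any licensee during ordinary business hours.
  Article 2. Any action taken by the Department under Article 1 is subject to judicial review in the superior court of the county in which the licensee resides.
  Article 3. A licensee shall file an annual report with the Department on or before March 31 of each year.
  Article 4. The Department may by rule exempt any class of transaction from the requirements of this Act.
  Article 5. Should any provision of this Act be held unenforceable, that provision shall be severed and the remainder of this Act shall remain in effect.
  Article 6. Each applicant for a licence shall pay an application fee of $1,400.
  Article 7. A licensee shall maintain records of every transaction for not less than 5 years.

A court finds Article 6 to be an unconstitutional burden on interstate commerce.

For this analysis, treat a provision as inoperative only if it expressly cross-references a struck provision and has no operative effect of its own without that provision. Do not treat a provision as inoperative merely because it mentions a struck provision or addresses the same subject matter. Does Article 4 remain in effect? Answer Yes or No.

Article 6 is struck. Nothing else in the Act is defined by reference to Article 6. Under the severability clause in Article 5, the remaining provisions continue in force. The provisions still in force are Article 1, Article 2, Article 3, Article 4, Article 5, and Article 7. Article 4 is among the surviving provisions, so the answer is yes.

Yes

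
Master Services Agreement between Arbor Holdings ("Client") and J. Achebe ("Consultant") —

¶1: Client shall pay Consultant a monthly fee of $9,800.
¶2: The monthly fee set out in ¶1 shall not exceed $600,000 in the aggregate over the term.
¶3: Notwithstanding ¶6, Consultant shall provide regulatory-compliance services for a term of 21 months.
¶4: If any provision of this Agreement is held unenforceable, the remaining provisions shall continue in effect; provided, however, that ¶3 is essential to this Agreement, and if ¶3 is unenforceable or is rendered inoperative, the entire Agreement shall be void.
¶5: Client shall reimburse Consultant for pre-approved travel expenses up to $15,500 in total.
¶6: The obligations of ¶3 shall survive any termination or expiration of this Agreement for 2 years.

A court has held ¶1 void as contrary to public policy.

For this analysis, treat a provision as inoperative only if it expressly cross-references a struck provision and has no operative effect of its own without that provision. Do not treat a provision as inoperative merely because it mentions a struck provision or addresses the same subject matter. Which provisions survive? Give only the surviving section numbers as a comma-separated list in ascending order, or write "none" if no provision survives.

3, 4, 5, 6

¶1 is struck. ¶2 does nothing except set the aggregate cap on the monthly fee by reference to ¶1; with ¶1 gone it has no independent effect and is inoperative. ¶4 makes ¶3 an essential term, but ¶3 is unaffected, so the severability proviso in ¶4 preserves the remaining provisions. That leaves ¶3, ¶4, ¶5, and ¶6 in effect.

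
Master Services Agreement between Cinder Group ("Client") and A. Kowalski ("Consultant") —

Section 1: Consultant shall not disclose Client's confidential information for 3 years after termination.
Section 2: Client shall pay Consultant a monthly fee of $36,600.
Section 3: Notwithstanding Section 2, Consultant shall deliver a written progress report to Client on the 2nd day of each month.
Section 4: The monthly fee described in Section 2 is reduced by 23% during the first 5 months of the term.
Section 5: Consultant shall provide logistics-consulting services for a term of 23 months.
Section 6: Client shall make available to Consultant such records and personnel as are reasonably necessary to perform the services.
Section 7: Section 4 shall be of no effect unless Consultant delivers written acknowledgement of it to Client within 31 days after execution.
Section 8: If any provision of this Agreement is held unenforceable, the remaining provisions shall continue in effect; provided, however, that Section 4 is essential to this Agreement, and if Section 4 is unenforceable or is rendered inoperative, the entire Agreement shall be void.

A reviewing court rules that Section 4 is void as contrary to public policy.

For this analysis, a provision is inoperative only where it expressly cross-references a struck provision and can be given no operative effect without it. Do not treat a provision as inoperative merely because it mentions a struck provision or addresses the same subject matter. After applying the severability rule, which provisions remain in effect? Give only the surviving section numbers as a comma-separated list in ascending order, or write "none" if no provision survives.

none

Section 4 is struck. Section 7 operates only by reference to Section 4, so it falls with Section 4. Section 8 makes Section 4 an essential term, and Section 4 is the provision held invalid; under Section 8, the entire Agreement is therefore void. No provision of the Agreement survives.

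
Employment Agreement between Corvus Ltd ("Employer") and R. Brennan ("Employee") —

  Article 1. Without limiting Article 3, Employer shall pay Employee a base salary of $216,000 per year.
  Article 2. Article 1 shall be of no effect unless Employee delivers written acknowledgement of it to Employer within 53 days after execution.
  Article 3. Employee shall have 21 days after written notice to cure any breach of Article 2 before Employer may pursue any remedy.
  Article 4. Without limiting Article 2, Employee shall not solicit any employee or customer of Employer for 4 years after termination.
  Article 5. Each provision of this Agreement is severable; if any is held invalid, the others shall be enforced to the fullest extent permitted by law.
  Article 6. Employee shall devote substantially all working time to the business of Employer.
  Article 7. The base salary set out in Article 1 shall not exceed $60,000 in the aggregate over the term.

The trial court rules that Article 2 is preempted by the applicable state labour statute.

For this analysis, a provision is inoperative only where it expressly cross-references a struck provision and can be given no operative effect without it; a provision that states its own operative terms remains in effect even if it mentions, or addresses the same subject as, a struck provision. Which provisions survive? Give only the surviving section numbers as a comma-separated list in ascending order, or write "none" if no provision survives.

1, 4, 5, 6, 7

Article 2 is struck. Article 3 has no operative effect of its own apart from Article 2 and is therefore inoperative. Although Article 1 refers to Article 3, its operative terms do not depend on Article 3, so it remains in effect. Article 4 mentions Article 2 but its own obligation stands independently of Article 2, so Article 4 is not affected. Article 5 is a severability clause and preserves every provision that can still be given independent effect. That leaves Article 1, Article 4, Article 5, Article 6, and Article 7 in effect.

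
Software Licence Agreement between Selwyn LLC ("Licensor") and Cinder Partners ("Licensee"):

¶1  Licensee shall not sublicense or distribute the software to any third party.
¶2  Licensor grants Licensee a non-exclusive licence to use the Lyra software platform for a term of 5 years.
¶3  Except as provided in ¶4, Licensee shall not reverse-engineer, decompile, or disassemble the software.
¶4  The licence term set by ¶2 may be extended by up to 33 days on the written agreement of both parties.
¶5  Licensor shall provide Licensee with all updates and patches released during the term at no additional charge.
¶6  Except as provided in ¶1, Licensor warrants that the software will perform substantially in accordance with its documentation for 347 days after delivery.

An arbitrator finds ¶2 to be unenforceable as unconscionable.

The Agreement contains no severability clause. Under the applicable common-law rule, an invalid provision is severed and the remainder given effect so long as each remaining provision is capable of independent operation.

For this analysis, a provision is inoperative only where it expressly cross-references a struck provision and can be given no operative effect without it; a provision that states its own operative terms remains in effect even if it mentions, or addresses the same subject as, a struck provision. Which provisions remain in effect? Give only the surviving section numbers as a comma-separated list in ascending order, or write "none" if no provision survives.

¶2 is struck. ¶4 has no operative effect of its own apart from ¶2 and is therefore inoperative. Although ¶3 refers to ¶4, its operative terms do not depend on ¶4, so it remains in effect. Under the stated default rule, only provisions that cannot operate independently fall away; the rest are enforced. The provisions still in force are ¶1, ¶3, ¶5, and ¶6.

1, 3, 5, 6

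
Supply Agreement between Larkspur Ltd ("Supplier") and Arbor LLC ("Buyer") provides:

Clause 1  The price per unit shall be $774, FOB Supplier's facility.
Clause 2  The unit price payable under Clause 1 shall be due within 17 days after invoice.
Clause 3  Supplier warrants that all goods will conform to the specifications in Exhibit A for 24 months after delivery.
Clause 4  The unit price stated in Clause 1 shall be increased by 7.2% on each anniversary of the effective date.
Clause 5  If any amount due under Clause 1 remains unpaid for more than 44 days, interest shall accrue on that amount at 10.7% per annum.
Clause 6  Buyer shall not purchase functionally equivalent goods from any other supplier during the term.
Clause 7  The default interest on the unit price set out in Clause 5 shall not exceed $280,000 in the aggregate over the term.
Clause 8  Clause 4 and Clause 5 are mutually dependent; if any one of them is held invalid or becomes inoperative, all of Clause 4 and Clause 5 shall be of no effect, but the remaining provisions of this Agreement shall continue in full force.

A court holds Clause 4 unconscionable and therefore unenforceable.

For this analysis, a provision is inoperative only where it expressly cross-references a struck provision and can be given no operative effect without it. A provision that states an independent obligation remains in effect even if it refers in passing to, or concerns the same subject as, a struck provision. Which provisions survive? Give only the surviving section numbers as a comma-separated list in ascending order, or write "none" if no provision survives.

Clause 4 is struck. Nothing else in the Agreement is defined by reference to Clause 4. Clause 8 declares Clause 4 and Clause 5 mutually dependent; since one of them has fallen, all of them are of no effect. That brings down Clause 5 as well. Clause 7 in turn depends solely on a provision now struck and likewise falls. The remainder continues in force under Clause 8. That leaves Clause 1, Clause 2, Clause 3, Clause 6, and Clause 8 in effect.

1, 2, 3, 6, 8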